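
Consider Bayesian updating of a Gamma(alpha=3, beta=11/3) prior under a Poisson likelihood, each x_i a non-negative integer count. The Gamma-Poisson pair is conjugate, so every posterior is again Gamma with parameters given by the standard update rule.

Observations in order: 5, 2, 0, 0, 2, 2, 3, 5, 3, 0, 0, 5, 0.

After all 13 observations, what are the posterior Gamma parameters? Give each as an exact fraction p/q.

alpha=30, beta=50/3

obs 1: x=5 → posterior Gamma(8, 14/3)
obs 2: x=2 → posterior Gamma(10, 17/3)
obs 3: x=0 → posterior Gamma(10, 20/3)
obs 4: x=0 → posterior Gamma(10, 23/3)
obs 5: x=2 → posterior Gamma(12, 26/3)
obs 6: x=2 → posterior Gamma(14, 29/3)
obs 7: x=3 → posterior Gamma(17, 32/3)
obs 8: x=5 → posterior Gamma(22, 35/3)
obs 9: x=3 → posterior Gamma(25, 38/3)
obs 10: x=0 → posterior Gamma(25, 41/3)
obs 11: x=0 → posterior Gamma(25, 44/3)
obs 12: x=5 → posterior Gamma(30, 47/3)
obs 13: x=0 → posterior Gamma(30, 50/3)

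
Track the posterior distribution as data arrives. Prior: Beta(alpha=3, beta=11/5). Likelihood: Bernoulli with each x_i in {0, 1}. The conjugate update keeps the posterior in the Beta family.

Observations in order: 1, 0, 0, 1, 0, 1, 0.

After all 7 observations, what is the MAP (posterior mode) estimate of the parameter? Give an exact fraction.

obs 1: x=1 → posterior Beta(4, 11/5)
obs 2: x=0 → posterior Beta(4, 16/5)
obs 3: x=0 → posterior Beta(4, 21/5)
obs 4: x=1 → posterior Beta(5, 21/5)
obs 5: x=0 → posterior Beta(5, 26/5)
obs 6: x=1 → posterior Beta(6, 26/5)
obs 7: x=0 → posterior Beta(6, 31/5)

25/51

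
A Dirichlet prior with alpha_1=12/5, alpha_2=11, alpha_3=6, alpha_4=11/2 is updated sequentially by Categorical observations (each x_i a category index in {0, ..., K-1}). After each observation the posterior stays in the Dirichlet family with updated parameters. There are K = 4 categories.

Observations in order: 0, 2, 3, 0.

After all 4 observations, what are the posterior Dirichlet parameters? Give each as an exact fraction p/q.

alpha_1=22/5, alpha_2=11, alpha_3=7, alpha_4=13/2

obs 1: x=0 → posterior Dirichlet(17/5, 11, 6, 11/2)
obs 2: x=2 → posterior Dirichlet(17/5, 11, 7, 11/2)
obs 3: x=3 → posterior Dirichlet(17/5, 11, 7, 13/2)
obs 4: x=0 → posterior Dirichlet(22/5, 11, 7, 13/2)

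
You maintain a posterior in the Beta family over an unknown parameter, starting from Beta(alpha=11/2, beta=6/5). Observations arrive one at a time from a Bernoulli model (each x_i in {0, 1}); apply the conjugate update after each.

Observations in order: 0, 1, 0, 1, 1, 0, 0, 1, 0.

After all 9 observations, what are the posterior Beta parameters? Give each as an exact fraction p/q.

obs 1: x=0 → posterior Beta(11/2, 11/5)
obs 2: x=1 → posterior Beta(13/2, 11/5)
obs 3: x=0 → posterior Beta(13/2, 16/5)
obs 4: x=1 → posterior Beta(15/2, 16/5)
obs 5: x=1 → posterior Beta(17/2, 16/5)
obs 6: x=0 → posterior Beta(17/2, 21/5)
obs 7: x=0 → posterior Beta(17/2, 26/5)
obs 8: x=1 → posterior Beta(19/2, 26/5)
obs 9: x=0 → posterior Beta(19/2, 31/5)

alpha=19/2, beta=31/5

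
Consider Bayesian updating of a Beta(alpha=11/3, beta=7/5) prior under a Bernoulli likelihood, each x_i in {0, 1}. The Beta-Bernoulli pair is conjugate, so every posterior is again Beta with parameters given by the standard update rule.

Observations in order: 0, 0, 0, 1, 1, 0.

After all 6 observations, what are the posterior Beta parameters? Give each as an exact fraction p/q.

alpha=17/3, beta=27/5

obs 1: x=0 → posterior Beta(11/3, 12/5)
obs 2: x=0 → posterior Beta(11/3, 17/5)
obs 3: x=0 → posterior Beta(11/3, 22/5)
obs 4: x=1 → posterior Beta(14/3, 22/5)
obs 5: x=1 → posterior Beta(17/3, 22/5)
obs 6: x=0 → posterior Beta(17/3, 27/5)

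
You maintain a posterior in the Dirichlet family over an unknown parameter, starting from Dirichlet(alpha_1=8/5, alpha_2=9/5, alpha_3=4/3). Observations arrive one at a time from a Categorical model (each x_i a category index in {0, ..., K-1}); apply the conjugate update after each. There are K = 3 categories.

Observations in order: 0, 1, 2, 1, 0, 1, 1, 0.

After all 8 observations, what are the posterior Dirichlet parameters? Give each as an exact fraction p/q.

obs 1: x=0 → posterior Dirichlet(13/5, 9/5, 4/3)
obs 2: x=1 → posterior Dirichlet(13/5, 14/5, 4/3)
obs 3: x=2 → posterior Dirichlet(13/5, 14/5, 7/3)
obs 4: x=1 → posterior Dirichlet(13/5, 19/5, 7/3)
obs 5: x=0 → posterior Dirichlet(18/5, 19/5, 7/3)
obs 6: x=1 → posterior Dirichlet(18/5, 24/5, 7/3)
obs 7: x=1 → posterior Dirichlet(18/5, 29/5, 7/3)
obs 8: x=0 → posterior Dirichlet(23/5, 29/5, 7/3)

alpha_1=23/5, alpha_2=29/5, alpha_3=7/3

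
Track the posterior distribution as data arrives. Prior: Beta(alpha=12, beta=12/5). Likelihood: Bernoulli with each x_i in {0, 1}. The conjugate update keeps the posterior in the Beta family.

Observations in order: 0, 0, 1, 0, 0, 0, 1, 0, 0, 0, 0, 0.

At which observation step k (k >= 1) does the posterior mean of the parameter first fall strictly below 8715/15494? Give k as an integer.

obs 1: x=0 → posterior Beta(12, 17/5)
obs 2: x=0 → posterior Beta(12, 22/5)
obs 3: x=1 → posterior Beta(13, 22/5)
obs 4: x=0 → posterior Beta(13, 27/5)
obs 5: x=0 → posterior Beta(13, 32/5)
obs 6: x=0 → posterior Beta(13, 37/5)
obs 7: x=1 → posterior Beta(14, 37/5)
obs 8: x=0 → posterior Beta(14, 42/5)
obs 9: x=0 → posterior Beta(14, 47/5)
obs 10: x=0 → posterior Beta(14, 52/5)
obs 11: x=0 → posterior Beta(14, 57/5)
obs 12: x=0 → posterior Beta(14, 62/5)

k = 11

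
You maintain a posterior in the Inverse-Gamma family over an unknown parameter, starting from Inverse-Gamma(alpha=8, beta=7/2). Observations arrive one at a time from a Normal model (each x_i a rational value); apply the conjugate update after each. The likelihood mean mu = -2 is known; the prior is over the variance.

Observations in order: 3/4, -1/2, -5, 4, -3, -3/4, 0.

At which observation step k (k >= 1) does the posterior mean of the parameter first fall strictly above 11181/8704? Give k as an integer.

k = 3

obs 1: x=3/4 → posterior Inverse-Gamma(17/2, 233/32)
obs 2: x=-1/2 → posterior Inverse-Gamma(9, 269/32)
obs 3: x=-5 → posterior Inverse-Gamma(19/2, 413/32)
obs 4: x=4 → posterior Inverse-Gamma(10, 989/32)
obs 5: x=-3 → posterior Inverse-Gamma(21/2, 1005/32)
obs 6: x=-3/4 → posterior Inverse-Gamma(11, 515/16)
obs 7: x=0 → posterior Inverse-Gamma(23/2, 547/16)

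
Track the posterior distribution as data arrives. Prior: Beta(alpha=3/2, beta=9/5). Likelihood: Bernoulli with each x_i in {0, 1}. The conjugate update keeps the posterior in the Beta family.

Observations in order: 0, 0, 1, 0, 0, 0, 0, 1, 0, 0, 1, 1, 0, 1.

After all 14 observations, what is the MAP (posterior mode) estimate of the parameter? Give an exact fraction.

55/153

obs 1: x=0 → posterior Beta(3/2, 14/5)
obs 2: x=0 → posterior Beta(3/2, 19/5)
obs 3: x=1 → posterior Beta(5/2, 19/5)
obs 4: x=0 → posterior Beta(5/2, 24/5)
obs 5: x=0 → posterior Beta(5/2, 29/5)
obs 6: x=0 → posterior Beta(5/2, 34/5)
obs 7: x=0 → posterior Beta(5/2, 39/5)
obs 8: x=1 → posterior Beta(7/2, 39/5)
obs 9: x=0 → posterior Beta(7/2, 44/5)
obs 10: x=0 → posterior Beta(7/2, 49/5)
obs 11: x=1 → posterior Beta(9/2, 49/5)
obs 12: x=1 → posterior Beta(11/2, 49/5)
obs 13: x=0 → posterior Beta(11/2, 54/5)
obs 14: x=1 → posterior Beta(13/2, 54/5)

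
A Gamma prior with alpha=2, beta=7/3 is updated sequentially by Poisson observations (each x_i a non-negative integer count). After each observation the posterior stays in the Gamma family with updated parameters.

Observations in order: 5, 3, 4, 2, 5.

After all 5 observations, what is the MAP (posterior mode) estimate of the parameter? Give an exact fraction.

30/11

obs 1: x=5 → posterior Gamma(7, 10/3)
obs 2: x=3 → posterior Gamma(10, 13/3)
obs 3: x=4 → posterior Gamma(14, 16/3)
obs 4: x=2 → posterior Gamma(16, 19/3)
obs 5: x=5 → posterior Gamma(21, 22/3)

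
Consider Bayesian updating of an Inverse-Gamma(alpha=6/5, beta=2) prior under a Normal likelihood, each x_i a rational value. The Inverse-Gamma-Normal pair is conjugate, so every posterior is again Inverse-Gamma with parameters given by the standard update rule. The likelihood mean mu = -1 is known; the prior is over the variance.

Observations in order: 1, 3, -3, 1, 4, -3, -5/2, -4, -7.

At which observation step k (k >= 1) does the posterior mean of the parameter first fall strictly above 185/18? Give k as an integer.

obs 1: x=1 → posterior Inverse-Gamma(17/10, 4)
obs 2: x=3 → posterior Inverse-Gamma(11/5, 12)
obs 3: x=-3 → posterior Inverse-Gamma(27/10, 14)
obs 4: x=1 → posterior Inverse-Gamma(16/5, 16)
obs 5: x=4 → posterior Inverse-Gamma(37/10, 57/2)
obs 6: x=-3 → posterior Inverse-Gamma(21/5, 61/2)
obs 7: x=-5/2 → posterior Inverse-Gamma(47/10, 253/8)
obs 8: x=-4 → posterior Inverse-Gamma(26/5, 289/8)
obs 9: x=-7 → posterior Inverse-Gamma(57/10, 433/8)

k = 5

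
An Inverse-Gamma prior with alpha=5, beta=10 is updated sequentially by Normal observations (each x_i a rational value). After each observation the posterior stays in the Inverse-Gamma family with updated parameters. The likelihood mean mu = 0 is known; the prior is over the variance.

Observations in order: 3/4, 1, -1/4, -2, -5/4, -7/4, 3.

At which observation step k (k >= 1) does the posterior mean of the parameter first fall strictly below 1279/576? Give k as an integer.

k = 2

obs 1: x=3/4 → posterior Inverse-Gamma(11/2, 329/32)
obs 2: x=1 → posterior Inverse-Gamma(6, 345/32)
obs 3: x=-1/4 → posterior Inverse-Gamma(13/2, 173/16)
obs 4: x=-2 → posterior Inverse-Gamma(7, 205/16)
obs 5: x=-5/4 → posterior Inverse-Gamma(15/2, 435/32)
obs 6: x=-7/4 → posterior Inverse-Gamma(8, 121/8)
obs 7: x=3 → posterior Inverse-Gamma(17/2, 157/8)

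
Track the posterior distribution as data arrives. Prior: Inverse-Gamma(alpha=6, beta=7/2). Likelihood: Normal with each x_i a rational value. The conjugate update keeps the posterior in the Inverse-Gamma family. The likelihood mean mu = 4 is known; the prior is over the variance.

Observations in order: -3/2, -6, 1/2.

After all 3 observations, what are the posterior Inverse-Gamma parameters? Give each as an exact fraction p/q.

obs 1: x=-3/2 → posterior Inverse-Gamma(13/2, 149/8)
obs 2: x=-6 → posterior Inverse-Gamma(7, 549/8)
obs 3: x=1/2 → posterior Inverse-Gamma(15/2, 299/4)

alpha=15/2, beta=299/4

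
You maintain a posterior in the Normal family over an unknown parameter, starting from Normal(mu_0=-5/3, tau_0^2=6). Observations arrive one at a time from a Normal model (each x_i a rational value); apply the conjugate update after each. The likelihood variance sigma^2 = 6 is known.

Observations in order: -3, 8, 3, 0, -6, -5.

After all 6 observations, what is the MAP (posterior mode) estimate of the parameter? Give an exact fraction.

obs 1: x=-3 → posterior Normal(-7/3, 3)
obs 2: x=8 → posterior Normal(10/9, 2)
obs 3: x=3 → posterior Normal(19/12, 3/2)
obs 4: x=0 → posterior Normal(19/15, 6/5)
obs 5: x=-6 → posterior Normal(1/18, 1)
obs 6: x=-5 → posterior Normal(-2/3, 6/7)

-2/3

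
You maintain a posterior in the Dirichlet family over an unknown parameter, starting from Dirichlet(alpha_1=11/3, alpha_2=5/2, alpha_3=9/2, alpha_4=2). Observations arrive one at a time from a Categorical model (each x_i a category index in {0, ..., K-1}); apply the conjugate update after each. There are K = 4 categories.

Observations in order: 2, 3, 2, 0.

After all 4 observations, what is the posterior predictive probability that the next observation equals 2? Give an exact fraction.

39/100

obs 1: x=2 → posterior Dirichlet(11/3, 5/2, 11/2, 2)
obs 2: x=3 → posterior Dirichlet(11/3, 5/2, 11/2, 3)
obs 3: x=2 → posterior Dirichlet(11/3, 5/2, 13/2, 3)
obs 4: x=0 → posterior Dirichlet(14/3, 5/2, 13/2, 3)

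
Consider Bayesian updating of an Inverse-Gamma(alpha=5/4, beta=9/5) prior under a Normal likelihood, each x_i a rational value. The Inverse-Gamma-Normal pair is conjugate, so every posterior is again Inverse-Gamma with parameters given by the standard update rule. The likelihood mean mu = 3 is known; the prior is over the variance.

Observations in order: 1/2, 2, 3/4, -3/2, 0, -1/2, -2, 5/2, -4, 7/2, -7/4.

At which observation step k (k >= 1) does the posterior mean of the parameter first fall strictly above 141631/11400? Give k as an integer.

k = 9

obs 1: x=1/2 → posterior Inverse-Gamma(7/4, 197/40)
obs 2: x=2 → posterior Inverse-Gamma(9/4, 217/40)
obs 3: x=3/4 → posterior Inverse-Gamma(11/4, 1273/160)
obs 4: x=-3/2 → posterior Inverse-Gamma(13/4, 2893/160)
obs 5: x=0 → posterior Inverse-Gamma(15/4, 3613/160)
obs 6: x=-1/2 → posterior Inverse-Gamma(17/4, 4593/160)
obs 7: x=-2 → posterior Inverse-Gamma(19/4, 6593/160)
obs 8: x=5/2 → posterior Inverse-Gamma(21/4, 6613/160)
obs 9: x=-4 → posterior Inverse-Gamma(23/4, 10533/160)
obs 10: x=7/2 → posterior Inverse-Gamma(25/4, 10553/160)
obs 11: x=-7/4 → posterior Inverse-Gamma(27/4, 6179/80)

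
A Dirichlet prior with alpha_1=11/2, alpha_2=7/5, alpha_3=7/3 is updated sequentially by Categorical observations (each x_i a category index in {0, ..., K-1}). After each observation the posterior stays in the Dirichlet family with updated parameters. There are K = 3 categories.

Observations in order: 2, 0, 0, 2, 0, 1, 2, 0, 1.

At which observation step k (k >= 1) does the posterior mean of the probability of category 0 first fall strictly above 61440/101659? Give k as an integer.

obs 1: x=2 → posterior Dirichlet(11/2, 7/5, 10/3)
obs 2: x=0 → posterior Dirichlet(13/2, 7/5, 10/3)
obs 3: x=0 → posterior Dirichlet(15/2, 7/5, 10/3)
obs 4: x=2 → posterior Dirichlet(15/2, 7/5, 13/3)
obs 5: x=0 → posterior Dirichlet(17/2, 7/5, 13/3)
obs 6: x=1 → posterior Dirichlet(17/2, 12/5, 13/3)
obs 7: x=2 → posterior Dirichlet(17/2, 12/5, 16/3)
obs 8: x=0 → posterior Dirichlet(19/2, 12/5, 16/3)
obs 9: x=1 → posterior Dirichlet(19/2, 17/5, 16/3)

k = 3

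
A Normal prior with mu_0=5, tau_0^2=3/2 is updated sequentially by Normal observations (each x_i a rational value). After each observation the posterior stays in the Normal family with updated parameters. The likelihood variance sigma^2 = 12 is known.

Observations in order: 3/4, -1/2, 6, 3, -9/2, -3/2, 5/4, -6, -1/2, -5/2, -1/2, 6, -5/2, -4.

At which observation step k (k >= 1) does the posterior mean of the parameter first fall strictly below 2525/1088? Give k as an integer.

k = 9

obs 1: x=3/4 → posterior Normal(163/36, 4/3)
obs 2: x=-1/2 → posterior Normal(161/40, 6/5)
obs 3: x=6 → posterior Normal(185/44, 12/11)
obs 4: x=3 → posterior Normal(197/48, 1)
obs 5: x=-9/2 → posterior Normal(179/52, 12/13)
obs 6: x=-3/2 → posterior Normal(173/56, 6/7)
obs 7: x=5/4 → posterior Normal(89/30, 4/5)
obs 8: x=-6 → posterior Normal(77/32, 3/4)
obs 9: x=-1/2 → posterior Normal(38/17, 12/17)
obs 10: x=-5/2 → posterior Normal(71/36, 2/3)
obs 11: x=-1/2 → posterior Normal(35/19, 12/19)
obs 12: x=6 → posterior Normal(41/20, 3/5)
obs 13: x=-5/2 → posterior Normal(11/6, 4/7)
obs 14: x=-4 → posterior Normal(69/44, 6/11)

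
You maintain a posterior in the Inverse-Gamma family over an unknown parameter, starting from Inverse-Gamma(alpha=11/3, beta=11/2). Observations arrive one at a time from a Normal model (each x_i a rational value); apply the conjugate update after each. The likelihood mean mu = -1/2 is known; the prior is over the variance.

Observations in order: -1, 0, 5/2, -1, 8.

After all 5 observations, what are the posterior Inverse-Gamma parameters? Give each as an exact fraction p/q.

alpha=37/6, beta=93/2

obs 1: x=-1 → posterior Inverse-Gamma(25/6, 45/8)
obs 2: x=0 → posterior Inverse-Gamma(14/3, 23/4)
obs 3: x=5/2 → posterior Inverse-Gamma(31/6, 41/4)
obs 4: x=-1 → posterior Inverse-Gamma(17/3, 83/8)
obs 5: x=8 → posterior Inverse-Gamma(37/6, 93/2)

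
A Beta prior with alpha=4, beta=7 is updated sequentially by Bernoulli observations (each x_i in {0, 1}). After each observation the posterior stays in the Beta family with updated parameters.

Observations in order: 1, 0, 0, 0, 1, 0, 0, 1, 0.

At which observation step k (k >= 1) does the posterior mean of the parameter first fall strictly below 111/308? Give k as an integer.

obs 1: x=1 → posterior Beta(5, 7)
obs 2: x=0 → posterior Beta(5, 8)
obs 3: x=0 → posterior Beta(5, 9)
obs 4: x=0 → posterior Beta(5, 10)
obs 5: x=1 → posterior Beta(6, 10)
obs 6: x=0 → posterior Beta(6, 11)
obs 7: x=0 → posterior Beta(6, 12)
obs 8: x=1 → posterior Beta(7, 12)
obs 9: x=0 → posterior Beta(7, 13)

k = 3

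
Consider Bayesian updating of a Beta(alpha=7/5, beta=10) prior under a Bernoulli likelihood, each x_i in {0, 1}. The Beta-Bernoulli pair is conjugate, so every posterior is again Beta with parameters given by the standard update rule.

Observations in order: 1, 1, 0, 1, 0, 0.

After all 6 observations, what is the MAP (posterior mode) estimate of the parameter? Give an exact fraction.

obs 1: x=1 → posterior Beta(12/5, 10)
obs 2: x=1 → posterior Beta(17/5, 10)
obs 3: x=0 → posterior Beta(17/5, 11)
obs 4: x=1 → posterior Beta(22/5, 11)
obs 5: x=0 → posterior Beta(22/5, 12)
obs 6: x=0 → posterior Beta(22/5, 13)

17/77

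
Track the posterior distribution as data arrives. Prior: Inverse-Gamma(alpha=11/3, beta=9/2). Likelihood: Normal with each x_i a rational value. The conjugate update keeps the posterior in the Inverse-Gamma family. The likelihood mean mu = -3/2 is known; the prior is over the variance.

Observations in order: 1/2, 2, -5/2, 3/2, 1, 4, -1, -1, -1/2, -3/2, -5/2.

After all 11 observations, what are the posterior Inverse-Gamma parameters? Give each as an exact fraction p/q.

obs 1: x=1/2 → posterior Inverse-Gamma(25/6, 13/2)
obs 2: x=2 → posterior Inverse-Gamma(14/3, 101/8)
obs 3: x=-5/2 → posterior Inverse-Gamma(31/6, 105/8)
obs 4: x=3/2 → posterior Inverse-Gamma(17/3, 141/8)
obs 5: x=1 → posterior Inverse-Gamma(37/6, 83/4)
obs 6: x=4 → posterior Inverse-Gamma(20/3, 287/8)
obs 7: x=-1 → posterior Inverse-Gamma(43/6, 36)
obs 8: x=-1 → posterior Inverse-Gamma(23/3, 289/8)
obs 9: x=-1/2 → posterior Inverse-Gamma(49/6, 293/8)
obs 10: x=-3/2 → posterior Inverse-Gamma(26/3, 293/8)
obs 11: x=-5/2 → posterior Inverse-Gamma(55/6, 297/8)

alpha=55/6, beta=297/8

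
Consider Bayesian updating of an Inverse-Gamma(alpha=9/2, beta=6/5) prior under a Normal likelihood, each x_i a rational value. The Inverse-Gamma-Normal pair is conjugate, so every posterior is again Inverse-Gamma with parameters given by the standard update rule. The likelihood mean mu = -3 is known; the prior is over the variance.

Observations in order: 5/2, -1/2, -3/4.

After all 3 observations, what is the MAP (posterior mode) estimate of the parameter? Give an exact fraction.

3517/1120

obs 1: x=5/2 → posterior Inverse-Gamma(5, 653/40)
obs 2: x=-1/2 → posterior Inverse-Gamma(11/2, 389/20)
obs 3: x=-3/4 → posterior Inverse-Gamma(6, 3517/160)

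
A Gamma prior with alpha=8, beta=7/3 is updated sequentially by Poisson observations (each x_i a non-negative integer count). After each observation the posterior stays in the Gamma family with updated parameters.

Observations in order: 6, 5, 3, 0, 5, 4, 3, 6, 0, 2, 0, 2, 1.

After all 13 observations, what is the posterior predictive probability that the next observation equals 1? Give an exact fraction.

90040146752331022198677359618075080792856587762731417235025197105202079989760/561073402121731173607666208963712157775646236340963964052513752233891761335201

obs 1: x=6 → posterior Gamma(14, 10/3)
obs 2: x=5 → posterior Gamma(19, 13/3)
obs 3: x=3 → posterior Gamma(22, 16/3)
obs 4: x=0 → posterior Gamma(22, 19/3)
obs 5: x=5 → posterior Gamma(27, 22/3)
obs 6: x=4 → posterior Gamma(31, 25/3)
obs 7: x=3 → posterior Gamma(34, 28/3)
obs 8: x=6 → posterior Gamma(40, 31/3)
obs 9: x=0 → posterior Gamma(40, 34/3)
obs 10: x=2 → posterior Gamma(42, 37/3)
obs 11: x=0 → posterior Gamma(42, 40/3)
obs 12: x=2 → posterior Gamma(44, 43/3)
obs 13: x=1 → posterior Gamma(45, 46/3)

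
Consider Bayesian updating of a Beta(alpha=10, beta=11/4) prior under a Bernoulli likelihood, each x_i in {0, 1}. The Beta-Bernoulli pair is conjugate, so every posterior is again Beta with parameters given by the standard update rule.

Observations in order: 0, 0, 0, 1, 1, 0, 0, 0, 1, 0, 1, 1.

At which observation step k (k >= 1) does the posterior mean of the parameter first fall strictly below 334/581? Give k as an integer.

k = 10

obs 1: x=0 → posterior Beta(10, 15/4)
obs 2: x=0 → posterior Beta(10, 19/4)
obs 3: x=0 → posterior Beta(10, 23/4)
obs 4: x=1 → posterior Beta(11, 23/4)
obs 5: x=1 → posterior Beta(12, 23/4)
obs 6: x=0 → posterior Beta(12, 27/4)
obs 7: x=0 → posterior Beta(12, 31/4)
obs 8: x=0 → posterior Beta(12, 35/4)
obs 9: x=1 → posterior Beta(13, 35/4)
obs 10: x=0 → posterior Beta(13, 39/4)
obs 11: x=1 → posterior Beta(14, 39/4)
obs 12: x=1 → posterior Beta(15, 39/4)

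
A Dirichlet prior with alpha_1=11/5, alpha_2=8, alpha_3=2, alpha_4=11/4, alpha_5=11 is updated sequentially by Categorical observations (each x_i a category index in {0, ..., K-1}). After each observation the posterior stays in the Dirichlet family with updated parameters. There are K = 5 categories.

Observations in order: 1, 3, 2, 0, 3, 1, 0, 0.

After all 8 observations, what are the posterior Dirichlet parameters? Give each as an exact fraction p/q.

obs 1: x=1 → posterior Dirichlet(11/5, 9, 2, 11/4, 11)
obs 2: x=3 → posterior Dirichlet(11/5, 9, 2, 15/4, 11)
obs 3: x=2 → posterior Dirichlet(11/5, 9, 3, 15/4, 11)
obs 4: x=0 → posterior Dirichlet(16/5, 9, 3, 15/4, 11)
obs 5: x=3 → posterior Dirichlet(16/5, 9, 3, 19/4, 11)
obs 6: x=1 → posterior Dirichlet(16/5, 10, 3, 19/4, 11)
obs 7: x=0 → posterior Dirichlet(21/5, 10, 3, 19/4, 11)
obs 8: x=0 → posterior Dirichlet(26/5, 10, 3, 19/4, 11)

alpha_1=26/5, alpha_2=10, alpha_3=3, alpha_4=19/4, alpha_5=11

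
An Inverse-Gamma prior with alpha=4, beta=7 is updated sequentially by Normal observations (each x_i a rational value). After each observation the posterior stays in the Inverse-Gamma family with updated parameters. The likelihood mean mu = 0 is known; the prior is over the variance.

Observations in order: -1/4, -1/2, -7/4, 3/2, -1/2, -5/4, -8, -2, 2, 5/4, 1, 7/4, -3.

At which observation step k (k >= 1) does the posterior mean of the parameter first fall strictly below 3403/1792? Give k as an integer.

obs 1: x=-1/4 → posterior Inverse-Gamma(9/2, 225/32)
obs 2: x=-1/2 → posterior Inverse-Gamma(5, 229/32)
obs 3: x=-7/4 → posterior Inverse-Gamma(11/2, 139/16)
obs 4: x=3/2 → posterior Inverse-Gamma(6, 157/16)
obs 5: x=-1/2 → posterior Inverse-Gamma(13/2, 159/16)
obs 6: x=-5/4 → posterior Inverse-Gamma(7, 343/32)
obs 7: x=-8 → posterior Inverse-Gamma(15/2, 1367/32)
obs 8: x=-2 → posterior Inverse-Gamma(8, 1431/32)
obs 9: x=2 → posterior Inverse-Gamma(17/2, 1495/32)
obs 10: x=5/4 → posterior Inverse-Gamma(9, 95/2)
obs 11: x=1 → posterior Inverse-Gamma(19/2, 48)
obs 12: x=7/4 → posterior Inverse-Gamma(10, 1585/32)
obs 13: x=-3 → posterior Inverse-Gamma(21/2, 1729/32)

k = 2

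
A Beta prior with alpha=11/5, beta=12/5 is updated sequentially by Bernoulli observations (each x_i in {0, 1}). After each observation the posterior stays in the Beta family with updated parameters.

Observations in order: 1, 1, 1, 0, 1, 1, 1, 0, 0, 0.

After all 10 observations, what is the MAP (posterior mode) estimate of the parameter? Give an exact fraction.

obs 1: x=1 → posterior Beta(16/5, 12/5)
obs 2: x=1 → posterior Beta(21/5, 12/5)
obs 3: x=1 → posterior Beta(26/5, 12/5)
obs 4: x=0 → posterior Beta(26/5, 17/5)
obs 5: x=1 → posterior Beta(31/5, 17/5)
obs 6: x=1 → posterior Beta(36/5, 17/5)
obs 7: x=1 → posterior Beta(41/5, 17/5)
obs 8: x=0 → posterior Beta(41/5, 22/5)
obs 9: x=0 → posterior Beta(41/5, 27/5)
obs 10: x=0 → posterior Beta(41/5, 32/5)

4/7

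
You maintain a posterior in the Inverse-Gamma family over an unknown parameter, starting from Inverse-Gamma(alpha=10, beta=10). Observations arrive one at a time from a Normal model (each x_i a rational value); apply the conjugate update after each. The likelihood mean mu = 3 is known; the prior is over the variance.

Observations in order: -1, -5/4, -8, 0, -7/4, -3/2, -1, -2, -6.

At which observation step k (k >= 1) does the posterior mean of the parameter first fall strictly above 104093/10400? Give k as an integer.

obs 1: x=-1 → posterior Inverse-Gamma(21/2, 18)
obs 2: x=-5/4 → posterior Inverse-Gamma(11, 865/32)
obs 3: x=-8 → posterior Inverse-Gamma(23/2, 2801/32)
obs 4: x=0 → posterior Inverse-Gamma(12, 2945/32)
obs 5: x=-7/4 → posterior Inverse-Gamma(25/2, 1653/16)
obs 6: x=-3/2 → posterior Inverse-Gamma(13, 1815/16)
obs 7: x=-1 → posterior Inverse-Gamma(27/2, 1943/16)
obs 8: x=-2 → posterior Inverse-Gamma(14, 2143/16)
obs 9: x=-6 → posterior Inverse-Gamma(29/2, 2791/16)

k = 8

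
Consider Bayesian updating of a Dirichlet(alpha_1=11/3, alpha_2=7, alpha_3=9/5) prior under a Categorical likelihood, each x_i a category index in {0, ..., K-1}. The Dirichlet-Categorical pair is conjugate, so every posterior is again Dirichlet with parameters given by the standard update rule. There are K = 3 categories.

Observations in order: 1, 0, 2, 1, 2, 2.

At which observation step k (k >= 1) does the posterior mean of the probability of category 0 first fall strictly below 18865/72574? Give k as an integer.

obs 1: x=1 → posterior Dirichlet(11/3, 8, 9/5)
obs 2: x=0 → posterior Dirichlet(14/3, 8, 9/5)
obs 3: x=2 → posterior Dirichlet(14/3, 8, 14/5)
obs 4: x=1 → posterior Dirichlet(14/3, 9, 14/5)
obs 5: x=2 → posterior Dirichlet(14/3, 9, 19/5)
obs 6: x=2 → posterior Dirichlet(14/3, 9, 24/5)

k = 6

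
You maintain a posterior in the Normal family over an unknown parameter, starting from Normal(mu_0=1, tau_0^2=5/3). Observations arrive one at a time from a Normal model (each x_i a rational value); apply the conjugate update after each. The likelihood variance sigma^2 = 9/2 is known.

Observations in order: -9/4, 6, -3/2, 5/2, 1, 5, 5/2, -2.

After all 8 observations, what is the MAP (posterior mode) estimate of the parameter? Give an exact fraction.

279/214

obs 1: x=-9/4 → posterior Normal(9/74, 45/37)
obs 2: x=6 → posterior Normal(129/94, 45/47)
obs 3: x=-3/2 → posterior Normal(33/38, 15/19)
obs 4: x=5/2 → posterior Normal(149/134, 45/67)
obs 5: x=1 → posterior Normal(169/154, 45/77)
obs 6: x=5 → posterior Normal(269/174, 15/29)
obs 7: x=5/2 → posterior Normal(319/194, 45/97)
obs 8: x=-2 → posterior Normal(279/214, 45/107)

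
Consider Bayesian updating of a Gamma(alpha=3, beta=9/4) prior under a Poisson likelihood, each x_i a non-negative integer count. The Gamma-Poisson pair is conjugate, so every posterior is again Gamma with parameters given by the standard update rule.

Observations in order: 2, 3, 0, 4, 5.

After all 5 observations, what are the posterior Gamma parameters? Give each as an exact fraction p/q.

obs 1: x=2 → posterior Gamma(5, 13/4)
obs 2: x=3 → posterior Gamma(8, 17/4)
obs 3: x=0 → posterior Gamma(8, 21/4)
obs 4: x=4 → posterior Gamma(12, 25/4)
obs 5: x=5 → posterior Gamma(17, 29/4)

alpha=17, beta=29/4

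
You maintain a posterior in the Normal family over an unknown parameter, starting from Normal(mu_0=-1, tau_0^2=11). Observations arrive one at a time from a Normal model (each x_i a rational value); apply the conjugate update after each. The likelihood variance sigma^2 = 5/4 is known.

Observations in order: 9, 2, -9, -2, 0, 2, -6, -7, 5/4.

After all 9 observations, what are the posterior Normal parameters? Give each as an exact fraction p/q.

mu_0=-434/401, tau_0^2=55/401

obs 1: x=9 → posterior Normal(391/49, 55/49)
obs 2: x=2 → posterior Normal(479/93, 55/93)
obs 3: x=-9 → posterior Normal(83/137, 55/137)
obs 4: x=-2 → posterior Normal(-5/181, 55/181)
obs 5: x=0 → posterior Normal(-1/45, 11/45)
obs 6: x=2 → posterior Normal(83/269, 55/269)
obs 7: x=-6 → posterior Normal(-181/313, 55/313)
obs 8: x=-7 → posterior Normal(-163/119, 55/357)
obs 9: x=5/4 → posterior Normal(-434/401, 55/401)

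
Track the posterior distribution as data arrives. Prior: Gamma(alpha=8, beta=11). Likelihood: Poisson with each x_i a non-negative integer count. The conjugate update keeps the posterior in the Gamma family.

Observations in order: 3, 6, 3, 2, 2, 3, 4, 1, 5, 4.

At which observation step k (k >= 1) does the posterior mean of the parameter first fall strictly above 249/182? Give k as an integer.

k = 3

obs 1: x=3 → posterior Gamma(11, 12)
obs 2: x=6 → posterior Gamma(17, 13)
obs 3: x=3 → posterior Gamma(20, 14)
obs 4: x=2 → posterior Gamma(22, 15)
obs 5: x=2 → posterior Gamma(24, 16)
obs 6: x=3 → posterior Gamma(27, 17)
obs 7: x=4 → posterior Gamma(31, 18)
obs 8: x=1 → posterior Gamma(32, 19)
obs 9: x=5 → posterior Gamma(37, 20)
obs 10: x=4 → posterior Gamma(41, 21)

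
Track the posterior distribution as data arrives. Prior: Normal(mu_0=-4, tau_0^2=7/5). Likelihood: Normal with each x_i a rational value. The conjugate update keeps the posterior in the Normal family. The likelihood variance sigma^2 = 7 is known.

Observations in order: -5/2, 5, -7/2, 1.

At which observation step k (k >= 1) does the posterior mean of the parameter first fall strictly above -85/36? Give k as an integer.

obs 1: x=-5/2 → posterior Normal(-15/4, 7/6)
obs 2: x=5 → posterior Normal(-5/2, 1)
obs 3: x=-7/2 → posterior Normal(-21/8, 7/8)
obs 4: x=1 → posterior Normal(-20/9, 7/9)

k = 4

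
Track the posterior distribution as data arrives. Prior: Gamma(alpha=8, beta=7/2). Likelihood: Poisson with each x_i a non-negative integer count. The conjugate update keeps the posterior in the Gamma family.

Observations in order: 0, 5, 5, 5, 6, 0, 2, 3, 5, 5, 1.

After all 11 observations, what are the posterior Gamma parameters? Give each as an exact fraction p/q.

alpha=45, beta=29/2

obs 1: x=0 → posterior Gamma(8, 9/2)
obs 2: x=5 → posterior Gamma(13, 11/2)
obs 3: x=5 → posterior Gamma(18, 13/2)
obs 4: x=5 → posterior Gamma(23, 15/2)
obs 5: x=6 → posterior Gamma(29, 17/2)
obs 6: x=0 → posterior Gamma(29, 19/2)
obs 7: x=2 → posterior Gamma(31, 21/2)
obs 8: x=3 → posterior Gamma(34, 23/2)
obs 9: x=5 → posterior Gamma(39, 25/2)
obs 10: x=5 → posterior Gamma(44, 27/2)
obs 11: x=1 → posterior Gamma(45, 29/2)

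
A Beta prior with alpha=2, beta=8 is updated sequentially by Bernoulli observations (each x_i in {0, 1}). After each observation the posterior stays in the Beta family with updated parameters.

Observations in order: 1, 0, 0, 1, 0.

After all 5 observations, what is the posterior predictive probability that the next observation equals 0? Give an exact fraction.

obs 1: x=1 → posterior Beta(3, 8)
obs 2: x=0 → posterior Beta(3, 9)
obs 3: x=0 → posterior Beta(3, 10)
obs 4: x=1 → posterior Beta(4, 10)
obs 5: x=0 → posterior Beta(4, 11)

11/15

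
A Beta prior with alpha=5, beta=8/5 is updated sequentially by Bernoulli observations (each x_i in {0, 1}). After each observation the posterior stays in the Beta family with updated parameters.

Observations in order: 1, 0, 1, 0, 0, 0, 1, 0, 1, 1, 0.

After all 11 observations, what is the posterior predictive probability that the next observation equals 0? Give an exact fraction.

obs 1: x=1 → posterior Beta(6, 8/5)
obs 2: x=0 → posterior Beta(6, 13/5)
obs 3: x=1 → posterior Beta(7, 13/5)
obs 4: x=0 → posterior Beta(7, 18/5)
obs 5: x=0 → posterior Beta(7, 23/5)
obs 6: x=0 → posterior Beta(7, 28/5)
obs 7: x=1 → posterior Beta(8, 28/5)
obs 8: x=0 → posterior Beta(8, 33/5)
obs 9: x=1 → posterior Beta(9, 33/5)
obs 10: x=1 → posterior Beta(10, 33/5)
obs 11: x=0 → posterior Beta(10, 38/5)

19/44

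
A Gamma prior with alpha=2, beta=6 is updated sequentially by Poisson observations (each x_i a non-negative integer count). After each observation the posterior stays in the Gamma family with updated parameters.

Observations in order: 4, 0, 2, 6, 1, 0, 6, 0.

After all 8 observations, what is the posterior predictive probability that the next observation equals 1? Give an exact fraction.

obs 1: x=4 → posterior Gamma(6, 7)
obs 2: x=0 → posterior Gamma(6, 8)
obs 3: x=2 → posterior Gamma(8, 9)
obs 4: x=6 → posterior Gamma(14, 10)
obs 5: x=1 → posterior Gamma(15, 11)
obs 6: x=0 → posterior Gamma(15, 12)
obs 7: x=6 → posterior Gamma(21, 13)
obs 8: x=0 → posterior Gamma(21, 14)

8199489031677910552936448/24939425475597381591796875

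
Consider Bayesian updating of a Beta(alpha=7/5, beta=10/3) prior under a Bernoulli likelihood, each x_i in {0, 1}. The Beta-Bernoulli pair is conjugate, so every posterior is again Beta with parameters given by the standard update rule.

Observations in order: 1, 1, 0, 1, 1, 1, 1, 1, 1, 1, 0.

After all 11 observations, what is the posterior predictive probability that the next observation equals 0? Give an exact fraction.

obs 1: x=1 → posterior Beta(12/5, 10/3)
obs 2: x=1 → posterior Beta(17/5, 10/3)
obs 3: x=0 → posterior Beta(17/5, 13/3)
obs 4: x=1 → posterior Beta(22/5, 13/3)
obs 5: x=1 → posterior Beta(27/5, 13/3)
obs 6: x=1 → posterior Beta(32/5, 13/3)
obs 7: x=1 → posterior Beta(37/5, 13/3)
obs 8: x=1 → posterior Beta(42/5, 13/3)
obs 9: x=1 → posterior Beta(47/5, 13/3)
obs 10: x=1 → posterior Beta(52/5, 13/3)
obs 11: x=0 → posterior Beta(52/5, 16/3)

20/59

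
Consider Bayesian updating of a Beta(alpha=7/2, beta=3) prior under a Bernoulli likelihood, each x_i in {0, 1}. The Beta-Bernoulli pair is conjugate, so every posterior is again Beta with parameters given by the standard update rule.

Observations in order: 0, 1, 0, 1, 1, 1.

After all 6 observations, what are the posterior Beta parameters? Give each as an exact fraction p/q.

obs 1: x=0 → posterior Beta(7/2, 4)
obs 2: x=1 → posterior Beta(9/2, 4)
obs 3: x=0 → posterior Beta(9/2, 5)
obs 4: x=1 → posterior Beta(11/2, 5)
obs 5: x=1 → posterior Beta(13/2, 5)
obs 6: x=1 → posterior Beta(15/2, 5)

alpha=15/2, beta=5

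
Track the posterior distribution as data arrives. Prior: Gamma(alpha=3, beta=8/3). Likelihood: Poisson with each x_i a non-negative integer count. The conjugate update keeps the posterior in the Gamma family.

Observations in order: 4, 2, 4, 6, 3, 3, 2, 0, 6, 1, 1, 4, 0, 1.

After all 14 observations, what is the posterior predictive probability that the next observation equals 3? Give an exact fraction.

obs 1: x=4 → posterior Gamma(7, 11/3)
obs 2: x=2 → posterior Gamma(9, 14/3)
obs 3: x=4 → posterior Gamma(13, 17/3)
obs 4: x=6 → posterior Gamma(19, 20/3)
obs 5: x=3 → posterior Gamma(22, 23/3)
obs 6: x=3 → posterior Gamma(25, 26/3)
obs 7: x=2 → posterior Gamma(27, 29/3)
obs 8: x=0 → posterior Gamma(27, 32/3)
obs 9: x=6 → posterior Gamma(33, 35/3)
obs 10: x=1 → posterior Gamma(34, 38/3)
obs 11: x=1 → posterior Gamma(35, 41/3)
obs 12: x=4 → posterior Gamma(39, 44/3)
obs 13: x=0 → posterior Gamma(39, 47/3)
obs 14: x=1 → posterior Gamma(40, 50/3)

28190697776153683662414550781250000000000000000000000000000000000000000000/139271544806023811491399181515303374259862508405977724283209557841619274477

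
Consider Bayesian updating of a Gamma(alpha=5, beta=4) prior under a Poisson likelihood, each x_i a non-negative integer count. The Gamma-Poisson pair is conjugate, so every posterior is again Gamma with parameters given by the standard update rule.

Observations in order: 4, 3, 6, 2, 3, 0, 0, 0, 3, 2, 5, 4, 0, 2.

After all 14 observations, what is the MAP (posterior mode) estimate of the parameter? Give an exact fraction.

19/9

obs 1: x=4 → posterior Gamma(9, 5)
obs 2: x=3 → posterior Gamma(12, 6)
obs 3: x=6 → posterior Gamma(18, 7)
obs 4: x=2 → posterior Gamma(20, 8)
obs 5: x=3 → posterior Gamma(23, 9)
obs 6: x=0 → posterior Gamma(23, 10)
obs 7: x=0 → posterior Gamma(23, 11)
obs 8: x=0 → posterior Gamma(23, 12)
obs 9: x=3 → posterior Gamma(26, 13)
obs 10: x=2 → posterior Gamma(28, 14)
obs 11: x=5 → posterior Gamma(33, 15)
obs 12: x=4 → posterior Gamma(37, 16)
obs 13: x=0 → posterior Gamma(37, 17)
obs 14: x=2 → posterior Gamma(39, 18)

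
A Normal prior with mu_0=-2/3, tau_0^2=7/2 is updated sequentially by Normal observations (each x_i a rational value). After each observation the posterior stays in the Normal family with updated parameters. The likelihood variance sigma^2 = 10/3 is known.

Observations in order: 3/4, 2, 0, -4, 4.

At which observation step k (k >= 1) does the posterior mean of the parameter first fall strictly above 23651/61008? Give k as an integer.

k = 2

obs 1: x=3/4 → posterior Normal(29/492, 70/41)
obs 2: x=2 → posterior Normal(533/744, 35/31)
obs 3: x=0 → posterior Normal(533/996, 70/83)
obs 4: x=-4 → posterior Normal(-475/1248, 35/52)
obs 5: x=4 → posterior Normal(533/1500, 14/25)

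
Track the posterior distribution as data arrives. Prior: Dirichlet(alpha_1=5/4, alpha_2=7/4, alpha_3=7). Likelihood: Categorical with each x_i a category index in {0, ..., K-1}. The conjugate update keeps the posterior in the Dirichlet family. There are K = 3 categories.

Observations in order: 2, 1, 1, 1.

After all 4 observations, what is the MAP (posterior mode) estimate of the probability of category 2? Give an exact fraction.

obs 1: x=2 → posterior Dirichlet(5/4, 7/4, 8)
obs 2: x=1 → posterior Dirichlet(5/4, 11/4, 8)
obs 3: x=1 → posterior Dirichlet(5/4, 15/4, 8)
obs 4: x=1 → posterior Dirichlet(5/4, 19/4, 8)

7/11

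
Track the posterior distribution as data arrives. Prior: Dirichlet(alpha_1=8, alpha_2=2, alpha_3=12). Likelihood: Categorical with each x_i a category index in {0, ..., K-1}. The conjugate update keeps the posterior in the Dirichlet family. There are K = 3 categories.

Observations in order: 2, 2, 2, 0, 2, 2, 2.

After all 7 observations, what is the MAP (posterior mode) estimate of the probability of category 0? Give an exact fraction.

4/13

obs 1: x=2 → posterior Dirichlet(8, 2, 13)
obs 2: x=2 → posterior Dirichlet(8, 2, 14)
obs 3: x=2 → posterior Dirichlet(8, 2, 15)
obs 4: x=0 → posterior Dirichlet(9, 2, 15)
obs 5: x=2 → posterior Dirichlet(9, 2, 16)
obs 6: x=2 → posterior Dirichlet(9, 2, 17)
obs 7: x=2 → posterior Dirichlet(9, 2, 18)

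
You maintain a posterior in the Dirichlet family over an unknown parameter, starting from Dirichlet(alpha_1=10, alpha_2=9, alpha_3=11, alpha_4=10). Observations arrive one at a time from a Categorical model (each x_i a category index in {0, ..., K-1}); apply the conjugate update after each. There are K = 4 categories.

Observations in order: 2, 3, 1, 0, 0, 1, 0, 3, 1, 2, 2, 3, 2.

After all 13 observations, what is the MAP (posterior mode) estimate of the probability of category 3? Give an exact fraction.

obs 1: x=2 → posterior Dirichlet(10, 9, 12, 10)
obs 2: x=3 → posterior Dirichlet(10, 9, 12, 11)
obs 3: x=1 → posterior Dirichlet(10, 10, 12, 11)
obs 4: x=0 → posterior Dirichlet(11, 10, 12, 11)
obs 5: x=0 → posterior Dirichlet(12, 10, 12, 11)
obs 6: x=1 → posterior Dirichlet(12, 11, 12, 11)
obs 7: x=0 → posterior Dirichlet(13, 11, 12, 11)
obs 8: x=3 → posterior Dirichlet(13, 11, 12, 12)
obs 9: x=1 → posterior Dirichlet(13, 12, 12, 12)
obs 10: x=2 → posterior Dirichlet(13, 12, 13, 12)
obs 11: x=2 → posterior Dirichlet(13, 12, 14, 12)
obs 12: x=3 → posterior Dirichlet(13, 12, 14, 13)
obs 13: x=2 → posterior Dirichlet(13, 12, 15, 13)

12/49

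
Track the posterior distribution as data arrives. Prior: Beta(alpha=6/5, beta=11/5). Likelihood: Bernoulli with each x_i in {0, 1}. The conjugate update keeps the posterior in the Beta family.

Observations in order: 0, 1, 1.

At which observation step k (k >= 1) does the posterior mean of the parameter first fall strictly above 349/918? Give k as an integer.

k = 2

obs 1: x=0 → posterior Beta(6/5, 16/5)
obs 2: x=1 → posterior Beta(11/5, 16/5)
obs 3: x=1 → posterior Beta(16/5, 16/5)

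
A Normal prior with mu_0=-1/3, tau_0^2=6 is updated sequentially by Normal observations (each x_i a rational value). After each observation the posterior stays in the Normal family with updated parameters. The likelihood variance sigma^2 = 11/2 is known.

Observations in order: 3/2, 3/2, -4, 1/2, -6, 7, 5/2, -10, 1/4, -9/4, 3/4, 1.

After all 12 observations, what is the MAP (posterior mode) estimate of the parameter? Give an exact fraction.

-272/465

obs 1: x=3/2 → posterior Normal(43/69, 66/23)
obs 2: x=3/2 → posterior Normal(97/105, 66/35)
obs 3: x=-4 → posterior Normal(-1/3, 66/47)
obs 4: x=1/2 → posterior Normal(-29/177, 66/59)
obs 5: x=-6 → posterior Normal(-245/213, 66/71)
obs 6: x=7 → posterior Normal(7/249, 66/83)
obs 7: x=5/2 → posterior Normal(97/285, 66/95)
obs 8: x=-10 → posterior Normal(-263/321, 66/107)
obs 9: x=1/4 → posterior Normal(-254/357, 66/119)
obs 10: x=-9/4 → posterior Normal(-335/393, 66/131)
obs 11: x=3/4 → posterior Normal(-28/39, 6/13)
obs 12: x=1 → posterior Normal(-272/465, 66/155)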